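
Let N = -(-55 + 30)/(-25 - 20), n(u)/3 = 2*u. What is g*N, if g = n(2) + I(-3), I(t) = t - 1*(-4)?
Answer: -65/9 ≈ -7.2222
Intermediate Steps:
n(u) = 6*u (n(u) = 3*(2*u) = 6*u)
I(t) = 4 + t (I(t) = t + 4 = 4 + t)
g = 13 (g = 6*2 + (4 - 3) = 12 + 1 = 13)
N = -5/9 (N = -(-25)/(-45) = -(-25)*(-1)/45 = -1*5/9 = -5/9 ≈ -0.55556)
g*N = 13*(-5/9) = -65/9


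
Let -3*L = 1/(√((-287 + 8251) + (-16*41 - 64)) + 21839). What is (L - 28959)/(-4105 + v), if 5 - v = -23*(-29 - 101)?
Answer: 20717326977784/5072200289895 - √1811/5072200289895 ≈ 4.0845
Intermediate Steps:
v = -2985 (v = 5 - (-23)*(-29 - 101) = 5 - (-23)*(-130) = 5 - 1*2990 = 5 - 2990 = -2985)
L = -1/(3*(21839 + 2*√1811)) (L = -1/(3*(√((-287 + 8251) + (-16*41 - 64)) + 21839)) = -1/(3*(√(7964 + (-656 - 64)) + 21839)) = -1/(3*(√(7964 - 720) + 21839)) = -1/(3*(√7244 + 21839)) = -1/(3*(2*√1811 + 21839)) = -1/(3*(21839 + 2*√1811)) ≈ -1.5204e-5)
(L - 28959)/(-4105 + v) = ((-21839/1430804031 + 2*√1811/1430804031) - 28959)/(-4105 - 2985) = (-41434653955568/1430804031 + 2*√1811/1430804031)/(-7090) = (-41434653955568/1430804031 + 2*√1811/1430804031)*(-1/7090) = 20717326977784/5072200289895 - √1811/5072200289895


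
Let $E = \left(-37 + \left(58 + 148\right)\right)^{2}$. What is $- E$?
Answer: $-28561$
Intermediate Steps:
$E = 28561$ ($E = \left(-37 + 206\right)^{2} = 169^{2} = 28561$)
$- E = \left(-1\right) 28561 = -28561$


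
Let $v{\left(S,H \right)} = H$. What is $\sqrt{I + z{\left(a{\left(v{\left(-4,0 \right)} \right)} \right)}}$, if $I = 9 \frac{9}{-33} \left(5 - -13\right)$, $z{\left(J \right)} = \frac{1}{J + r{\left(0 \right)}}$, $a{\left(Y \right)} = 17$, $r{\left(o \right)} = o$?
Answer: $\frac{i \sqrt{1542937}}{187} \approx 6.6425 i$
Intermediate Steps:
$z{\left(J \right)} = \frac{1}{J}$ ($z{\left(J \right)} = \frac{1}{J + 0} = \frac{1}{J}$)
$I = - \frac{486}{11}$ ($I = 9 \cdot 9 \left(- \frac{1}{33}\right) \left(5 + 13\right) = 9 \left(- \frac{3}{11}\right) 18 = \left(- \frac{27}{11}\right) 18 = - \frac{486}{11} \approx -44.182$)
$\sqrt{I + z{\left(a{\left(v{\left(-4,0 \right)} \right)} \right)}} = \sqrt{- \frac{486}{11} + \frac{1}{17}} = \sqrt{- \frac{8251}{187}} = \frac{i \sqrt{1542937}}{187}$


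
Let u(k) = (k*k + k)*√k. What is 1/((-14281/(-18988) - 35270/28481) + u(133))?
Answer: 142213230187471572/12354734965386403815149027647 + 5212251380382089562848*√133/12354734965386403815149027647 ≈ 4.8654e-6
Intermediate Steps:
u(k) = √k*(k + k²) (u(k) = (k² + k)*√k = (k + k²)*√k = √k*(k + k²))
1/((-14281/(-18988) - 35270/28481) + u(133)) = 1/((-14281/(-18988) - 35270/28481) + 133^(3/2)*(1 + 133)) = 1/((-14281*(-1/18988) - 35270*1/28481) + (133*√133)*134) = 1/((14281/18988 - 35270/28481) + 17822*√133) = 1/(-262969599/540797228 + 17822*√133)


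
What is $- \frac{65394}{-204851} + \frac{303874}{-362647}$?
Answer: $- \frac{38533954856}{74288600597} \approx -0.51871$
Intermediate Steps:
$- \frac{65394}{-204851} + \frac{303874}{-362647} = \left(-65394\right) \left(- \frac{1}{204851}\right) + 303874 \left(- \frac{1}{362647}\right) = \frac{65394}{204851} - \frac{303874}{362647} = - \frac{38533954856}{74288600597}$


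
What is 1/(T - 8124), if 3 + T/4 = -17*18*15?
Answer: -1/26496 ≈ -3.7742e-5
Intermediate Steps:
T = -18372 (T = -12 + 4*(-17*18*15) = -12 + 4*(-306*15) = -12 + 4*(-4590) = -12 - 18360 = -18372)
1/(T - 8124) = 1/(-18372 - 8124) = 1/(-26496) = -1/26496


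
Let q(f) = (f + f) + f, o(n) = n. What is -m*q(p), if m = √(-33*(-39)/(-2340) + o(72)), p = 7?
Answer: -21*√7145/10 ≈ -177.51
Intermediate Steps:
q(f) = 3*f (q(f) = 2*f + f = 3*f)
m = √7145/10 (m = √(-33*(-39)/(-2340) + 72) = √(1287*(-1/2340) + 72) = √(-11/20 + 72) = √(1429/20) = √7145/10 ≈ 8.4528)
-m*q(p) = -√7145/10*3*7 = -√7145/10*21 = -21*√7145/10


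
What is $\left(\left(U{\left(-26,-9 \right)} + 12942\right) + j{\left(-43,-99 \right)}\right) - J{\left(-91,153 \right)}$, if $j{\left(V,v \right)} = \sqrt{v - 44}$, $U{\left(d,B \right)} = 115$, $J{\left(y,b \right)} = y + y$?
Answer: $13239 + i \sqrt{143} \approx 13239.0 + 11.958 i$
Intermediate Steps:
$J{\left(y,b \right)} = 2 y$
$j{\left(V,v \right)} = \sqrt{-44 + v}$
$\left(\left(U{\left(-26,-9 \right)} + 12942\right) + j{\left(-43,-99 \right)}\right) - J{\left(-91,153 \right)} = \left(\left(115 + 12942\right) + \sqrt{-44 - 99}\right) - 2 \left(-91\right) = \left(13057 + \sqrt{-143}\right) - -182 = \left(13057 + i \sqrt{143}\right) + 182 = 13239 + i \sqrt{143}$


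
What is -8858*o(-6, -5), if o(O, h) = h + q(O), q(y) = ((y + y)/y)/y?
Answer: 141728/3 ≈ 47243.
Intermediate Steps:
q(y) = 2/y (q(y) = ((2*y)/y)/y = 2/y)
o(O, h) = h + 2/O
-8858*o(-6, -5) = -8858*(-5 + 2/(-6)) = -8858*(-5 + 2*(-1/6)) = -8858*(-5 - 1/3) = -8858*(-16/3) = 141728/3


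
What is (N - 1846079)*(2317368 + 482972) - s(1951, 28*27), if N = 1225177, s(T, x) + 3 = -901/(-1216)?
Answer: -2114303835320133/1216 ≈ -1.7387e+12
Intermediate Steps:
s(T, x) = -2747/1216 (s(T, x) = -3 - 901/(-1216) = -3 - 901*(-1/1216) = -3 + 901/1216 = -2747/1216)
(N - 1846079)*(2317368 + 482972) - s(1951, 28*27) = (1225177 - 1846079)*(2317368 + 482972) - 1*(-2747/1216) = -620902*2800340 + 2747/1216 = -1738736706680 + 2747/1216 = -2114303835320133/1216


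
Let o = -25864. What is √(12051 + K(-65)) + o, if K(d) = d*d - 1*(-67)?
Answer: -25864 + √16343 ≈ -25736.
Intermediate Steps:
K(d) = 67 + d² (K(d) = d² + 67 = 67 + d²)
√(12051 + K(-65)) + o = √(12051 + (67 + (-65)²)) - 25864 = √(12051 + (67 + 4225)) - 25864 = √(12051 + 4292) - 25864 = √16343 - 25864 = -25864 + √16343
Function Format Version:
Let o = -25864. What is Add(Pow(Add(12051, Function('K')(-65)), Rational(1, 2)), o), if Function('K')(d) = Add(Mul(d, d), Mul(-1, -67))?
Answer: Add(-25864, Pow(16343, Rational(1, 2))) ≈ -25736.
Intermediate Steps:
Function('K')(d) = Add(67, Pow(d, 2)) (Function('K')(d) = Add(Pow(d, 2), 67) = Add(67, Pow(d, 2)))
Add(Pow(Add(12051, Function('K')(-65)), Rational(1, 2)), o) = Add(Pow(Add(12051, Add(67, Pow(-65, 2))), Rational(1, 2)), -25864) = Add(Pow(Add(12051, Add(67, 4225)), Rational(1, 2)), -25864) = Add(Pow(Add(12051, 4292), Rational(1, 2)), -25864) = Add(Pow(16343, Rational(1, 2)), -25864) = Add(-25864, Pow(16343, Rational(1, 2)))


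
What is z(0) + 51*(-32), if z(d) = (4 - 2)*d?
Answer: -1632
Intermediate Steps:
z(d) = 2*d
z(0) + 51*(-32) = 2*0 + 51*(-32) = 0 - 1632 = -1632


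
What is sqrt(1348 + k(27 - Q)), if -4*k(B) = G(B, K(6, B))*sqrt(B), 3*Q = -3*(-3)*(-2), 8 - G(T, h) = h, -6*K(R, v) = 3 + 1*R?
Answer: sqrt(21568 - 38*sqrt(33))/4 ≈ 36.529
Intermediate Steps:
K(R, v) = -1/2 - R/6 (K(R, v) = -(3 + 1*R)/6 = -(3 + R)/6 = -1/2 - R/6)
G(T, h) = 8 - h
Q = -6 (Q = (-3*(-3)*(-2))/3 = (9*(-2))/3 = (1/3)*(-18) = -6)
k(B) = -19*sqrt(B)/8 (k(B) = -(8 - (-1/2 - 1/6*6))*sqrt(B)/4 = -(8 - (-1/2 - 1))*sqrt(B)/4 = -(8 - 1*(-3/2))*sqrt(B)/4 = -(8 + 3/2)*sqrt(B)/4 = -19*sqrt(B)/8)
sqrt(1348 + k(27 - Q)) = sqrt(1348 - 19*sqrt(27 - 1*(-6))/8) = sqrt(1348 - 19*sqrt(27 + 6)/8) = sqrt(1348 - 19*sqrt(33)/8)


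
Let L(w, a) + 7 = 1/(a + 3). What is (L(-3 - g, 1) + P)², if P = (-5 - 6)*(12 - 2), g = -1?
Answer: 218089/16 ≈ 13631.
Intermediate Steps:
L(w, a) = -7 + 1/(3 + a) (L(w, a) = -7 + 1/(a + 3) = -7 + 1/(3 + a))
P = -110 (P = -11*10 = -110)
(L(-3 - g, 1) + P)² = ((-20 - 7*1)/(3 + 1) - 110)² = ((-20 - 7)/4 - 110)² = ((¼)*(-27) - 110)² = (-27/4 - 110)² = (-467/4)² = 218089/16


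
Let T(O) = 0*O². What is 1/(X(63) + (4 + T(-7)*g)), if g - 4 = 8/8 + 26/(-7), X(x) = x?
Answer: 1/67 ≈ 0.014925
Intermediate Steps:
T(O) = 0
g = 9/7 (g = 4 + (8/8 + 26/(-7)) = 4 + (8*(⅛) + 26*(-⅐)) = 4 + (1 - 26/7) = 4 - 19/7 = 9/7 ≈ 1.2857)
1/(X(63) + (4 + T(-7)*g)) = 1/(63 + (4 + 0*(9/7))) = 1/(63 + (4 + 0)) = 1/(63 + 4) = 1/67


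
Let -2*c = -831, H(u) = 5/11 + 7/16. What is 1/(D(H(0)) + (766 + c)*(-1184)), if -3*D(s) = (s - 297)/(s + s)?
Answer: -942/1317707917 ≈ -7.1488e-7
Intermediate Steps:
H(u) = 157/176 (H(u) = 5*(1/11) + 7*(1/16) = 5/11 + 7/16 = 157/176)
c = 831/2 (c = -1/2*(-831) = 831/2 ≈ 415.50)
D(s) = -(-297 + s)/(6*s) (D(s) = -(s - 297)/(3*(s + s)) = -(-297 + s)/(3*(2*s)) = -(-297 + s)*1/(2*s)/3 = -(-297 + s)/(6*s))
1/(D(H(0)) + (766 + c)*(-1184)) = 1/((297 - 1*157/176)/(6*(157/176)) + (766 + 831/2)*(-1184)) = 1/((1/6)*(176/157)*(297 - 157/176) + (2363/2)*(-1184)) = 1/((1/6)*(176/157)*(52115/176) - 1398896) = 1/(52115/942 - 1398896) = 1/(-1317707917/942) = -942/1317707917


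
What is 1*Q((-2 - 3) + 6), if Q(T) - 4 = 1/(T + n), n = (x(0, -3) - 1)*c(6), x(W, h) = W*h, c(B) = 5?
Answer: 15/4 ≈ 3.7500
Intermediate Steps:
n = -5 (n = (0*(-3) - 1)*5 = (0 - 1)*5 = -1*5 = -5)
Q(T) = 4 + 1/(-5 + T) (Q(T) = 4 + 1/(T - 5) = 4 + 1/(-5 + T))
1*Q((-2 - 3) + 6) = 1*((-19 + 4*((-2 - 3) + 6))/(-5 + ((-2 - 3) + 6))) = 1*((-19 + 4*(-5 + 6))/(-5 + (-5 + 6))) = 1*((-19 + 4*1)/(-5 + 1)) = 1*((-19 + 4)/(-4)) = 1*(-¼*(-15)) = 1*(15/4) = 15/4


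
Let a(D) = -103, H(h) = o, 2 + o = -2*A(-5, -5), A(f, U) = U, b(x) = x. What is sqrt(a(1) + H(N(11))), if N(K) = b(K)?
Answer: I*sqrt(95) ≈ 9.7468*I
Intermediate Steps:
N(K) = K
o = 8 (o = -2 - 2*(-5) = -2 + 10 = 8)
H(h) = 8
sqrt(a(1) + H(N(11))) = sqrt(-103 + 8) = sqrt(-95) = I*sqrt(95)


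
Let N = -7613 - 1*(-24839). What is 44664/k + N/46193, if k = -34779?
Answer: -488020366/535515449 ≈ -0.91131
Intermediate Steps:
N = 17226 (N = -7613 + 24839 = 17226)
44664/k + N/46193 = 44664/(-34779) + 17226/46193 = 44664*(-1/34779) + 17226*(1/46193) = -14888/11593 + 17226/46193 = -488020366/535515449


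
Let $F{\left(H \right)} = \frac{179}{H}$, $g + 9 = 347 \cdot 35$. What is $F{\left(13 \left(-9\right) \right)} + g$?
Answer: $\frac{1419733}{117} \approx 12134.0$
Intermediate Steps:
$g = 12136$ ($g = -9 + 347 \cdot 35 = -9 + 12145 = 12136$)
$F{\left(13 \left(-9\right) \right)} + g = \frac{179}{13 \left(-9\right)} + 12136 = \frac{179}{-117} + 12136 = 179 \left(- \frac{1}{117}\right) + 12136 = - \frac{179}{117} + 12136 = \frac{1419733}{117}$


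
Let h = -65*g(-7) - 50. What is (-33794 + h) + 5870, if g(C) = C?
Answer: -27519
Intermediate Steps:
h = 405 (h = -65*(-7) - 50 = 455 - 50 = 405)
(-33794 + h) + 5870 = (-33794 + 405) + 5870 = -33389 + 5870 = -27519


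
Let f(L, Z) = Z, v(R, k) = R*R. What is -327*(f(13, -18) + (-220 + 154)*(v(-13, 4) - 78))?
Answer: 1969848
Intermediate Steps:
v(R, k) = R²
-327*(f(13, -18) + (-220 + 154)*(v(-13, 4) - 78)) = -327*(-18 + (-220 + 154)*((-13)² - 78)) = -327*(-18 - 66*(169 - 78)) = -327*(-18 - 66*91) = -327*(-18 - 6006) = -327*(-6024) = 1969848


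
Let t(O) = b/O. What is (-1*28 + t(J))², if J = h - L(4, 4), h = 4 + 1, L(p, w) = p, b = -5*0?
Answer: 784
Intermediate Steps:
b = 0
h = 5
J = 1 (J = 5 - 1*4 = 5 - 4 = 1)
t(O) = 0 (t(O) = 0/O = 0)
(-1*28 + t(J))² = (-1*28 + 0)² = (-28 + 0)² = (-28)² = 784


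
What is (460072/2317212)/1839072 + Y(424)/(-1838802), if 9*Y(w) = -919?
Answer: 3027739539197/54417298338586512 ≈ 5.5639e-5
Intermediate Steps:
Y(w) = -919/9 (Y(w) = (⅑)*(-919) = -919/9)
(460072/2317212)/1839072 + Y(424)/(-1838802) = (460072/2317212)/1839072 - 919/9/(-1838802) = (460072*(1/2317212))*(1/1839072) - 919/9*(-1/1838802) = (115018/579303)*(1/1839072) + 919/16549218 = 57509/532689963408 + 919/16549218 = 3027739539197/54417298338586512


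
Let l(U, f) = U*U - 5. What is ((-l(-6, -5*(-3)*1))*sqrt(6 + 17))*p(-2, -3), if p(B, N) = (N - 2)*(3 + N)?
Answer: 0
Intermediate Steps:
l(U, f) = -5 + U**2 (l(U, f) = U**2 - 5 = -5 + U**2)
p(B, N) = (-2 + N)*(3 + N)
((-l(-6, -5*(-3)*1))*sqrt(6 + 17))*p(-2, -3) = ((-(-5 + (-6)**2))*sqrt(6 + 17))*(-6 - 3 + (-3)**2) = ((-(-5 + 36))*sqrt(23))*(-6 - 3 + 9) = ((-1*31)*sqrt(23))*0 = -31*sqrt(23)*0 = 0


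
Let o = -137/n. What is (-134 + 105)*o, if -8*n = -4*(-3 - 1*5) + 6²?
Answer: -7946/17 ≈ -467.41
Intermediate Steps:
n = -17/2 (n = -(-4*(-3 - 1*5) + 6²)/8 = -(-4*(-3 - 5) + 36)/8 = -(-4*(-8) + 36)/8 = -(32 + 36)/8 = -⅛*68 = -17/2 ≈ -8.5000)
o = 274/17 (o = -137/(-17/2) = -137*(-2/17) = 274/17 ≈ 16.118)
(-134 + 105)*o = (-134 + 105)*(274/17) = -29*274/17 = -7946/17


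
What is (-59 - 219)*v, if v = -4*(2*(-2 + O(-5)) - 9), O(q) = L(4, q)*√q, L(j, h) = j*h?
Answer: -14456 - 44480*I*√5 ≈ -14456.0 - 99460.0*I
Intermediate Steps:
L(j, h) = h*j
O(q) = 4*q^(3/2) (O(q) = (q*4)*√q = (4*q)*√q = 4*q^(3/2))
v = 52 + 160*I*√5 (v = -4*(2*(-2 + 4*(-5)^(3/2)) - 9) = -4*(2*(-2 + 4*(-5*I*√5)) - 9) = -4*(2*(-2 - 20*I*√5) - 9) = -4*((-4 - 40*I*√5) - 9) = -4*(-13 - 40*I*√5) = 52 + 160*I*√5 ≈ 52.0 + 357.77*I)
(-59 - 219)*v = (-59 - 219)*(52 + 160*I*√5) = -278*(52 + 160*I*√5) = -14456 - 44480*I*√5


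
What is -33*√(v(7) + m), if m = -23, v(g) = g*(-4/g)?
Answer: -99*I*√3 ≈ -171.47*I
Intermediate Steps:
v(g) = -4
-33*√(v(7) + m) = -33*√(-4 - 23) = -99*I*√3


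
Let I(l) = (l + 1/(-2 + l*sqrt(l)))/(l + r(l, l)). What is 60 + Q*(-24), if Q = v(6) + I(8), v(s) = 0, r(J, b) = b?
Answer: 24381/508 - 6*sqrt(2)/127 ≈ 47.927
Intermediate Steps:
I(l) = (l + 1/(-2 + l**(3/2)))/(2*l) (I(l) = (l + 1/(-2 + l*sqrt(l)))/(l + l) = (l + 1/(-2 + l**(3/2)))/((2*l)) = (l + 1/(-2 + l**(3/2)))*(1/(2*l)) = (l + 1/(-2 + l**(3/2)))/(2*l))
Q = (-15 + 128*sqrt(2))/(2*(-16 + 128*sqrt(2))) (Q = 0 + (1 + 8**(5/2) - 2*8)/(2*(8**(5/2) - 2*8)) = 0 + (1 + 128*sqrt(2) - 16)/(2*(128*sqrt(2) - 16)) = 0 + (-15 + 128*sqrt(2))/(2*(-16 + 128*sqrt(2))) = (-15 + 128*sqrt(2))/(2*(-16 + 128*sqrt(2))) ≈ 0.50303)
60 + Q*(-24) = 60 + (2033/4064 + sqrt(2)/508)*(-24) = 60 + (-6099/508 - 6*sqrt(2)/127) = 24381/508 - 6*sqrt(2)/127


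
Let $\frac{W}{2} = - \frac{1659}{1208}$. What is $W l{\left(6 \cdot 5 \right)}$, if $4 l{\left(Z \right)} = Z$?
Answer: $- \frac{24885}{1208} \approx -20.6$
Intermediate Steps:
$l{\left(Z \right)} = \frac{Z}{4}$
$W = - \frac{1659}{604}$ ($W = 2 \left(- \frac{1659}{1208}\right) = - \frac{1659}{604} \approx -2.7467$)
$W l{\left(6 \cdot 5 \right)} = - \frac{1659 \frac{6 \cdot 5}{4}}{604} = - \frac{1659 \cdot \frac{1}{4} \cdot 30}{604} = \left(- \frac{1659}{604}\right) \frac{15}{2} = - \frac{24885}{1208}$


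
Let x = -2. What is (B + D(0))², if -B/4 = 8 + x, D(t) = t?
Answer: 576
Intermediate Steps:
B = -24 (B = -4*(8 - 2) = -4*6 = -24)
(B + D(0))² = (-24 + 0)² = (-24)² = 576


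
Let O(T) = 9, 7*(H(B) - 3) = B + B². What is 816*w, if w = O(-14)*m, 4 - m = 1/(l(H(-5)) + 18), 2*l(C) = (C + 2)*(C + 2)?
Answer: 139961952/4789 ≈ 29226.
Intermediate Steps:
H(B) = 3 + B/7 + B²/7 (H(B) = 3 + (B + B²)/7 = 3 + (B/7 + B²/7) = 3 + B/7 + B²/7)
l(C) = (2 + C)²/2 (l(C) = ((C + 2)*(C + 2))/2 = ((2 + C)*(2 + C))/2 = (2 + C)²/2)
m = 19058/4789 (m = 4 - 1/((2 + (3 + (⅐)*(-5) + (⅐)*(-5)²))²/2 + 18) = 4 - 1/((2 + (3 - 5/7 + (⅐)*25))²/2 + 18) = 4 - 1/((2 + (3 - 5/7 + 25/7))²/2 + 18) = 4 - 1/((2 + 41/7)²/2 + 18) = 4 - 1/((55/7)²/2 + 18) = 4 - 1/((½)*(3025/49) + 18) = 4 - 1/(3025/98 + 18) = 4 - 1/4789/98 = 4 - 1*98/4789 = 4 - 98/4789 = 19058/4789 ≈ 3.9795)
w = 171522/4789 (w = 9*(19058/4789) = 171522/4789 ≈ 35.816)
816*w = 816*(171522/4789) = 139961952/4789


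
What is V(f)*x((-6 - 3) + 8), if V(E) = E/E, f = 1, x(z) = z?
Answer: -1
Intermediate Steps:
V(E) = 1
V(f)*x((-6 - 3) + 8) = 1*((-6 - 3) + 8) = 1*(-9 + 8) = 1*(-1) = -1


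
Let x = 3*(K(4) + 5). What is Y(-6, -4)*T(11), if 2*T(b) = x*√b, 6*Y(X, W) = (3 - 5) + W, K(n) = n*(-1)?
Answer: -3*√11/2 ≈ -4.9749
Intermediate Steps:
K(n) = -n
x = 3 (x = 3*(-1*4 + 5) = 3*(-4 + 5) = 3*1 = 3)
Y(X, W) = -⅓ + W/6 (Y(X, W) = ((3 - 5) + W)/6 = (-2 + W)/6 = -⅓ + W/6)
T(b) = 3*√b/2 (T(b) = (3*√b)/2 = 3*√b/2)
Y(-6, -4)*T(11) = (-⅓ + (⅙)*(-4))*(3*√11/2) = (-⅓ - ⅔)*(3*√11/2) = -3*√11/2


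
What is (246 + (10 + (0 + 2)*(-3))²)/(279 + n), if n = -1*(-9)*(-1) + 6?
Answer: 131/138 ≈ 0.94928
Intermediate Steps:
n = -3 (n = 9*(-1) + 6 = -9 + 6 = -3)
(246 + (10 + (0 + 2)*(-3))²)/(279 + n) = (246 + (10 + (0 + 2)*(-3))²)/(279 - 3) = (246 + (10 + 2*(-3))²)/276 = (246 + (10 - 6)²)*(1/276) = (246 + 4²)*(1/276) = (246 + 16)*(1/276) = 262*(1/276) = 131/138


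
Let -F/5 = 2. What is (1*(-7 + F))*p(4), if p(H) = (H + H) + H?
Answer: -204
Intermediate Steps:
F = -10 (F = -5*2 = -10)
p(H) = 3*H (p(H) = 2*H + H = 3*H)
(1*(-7 + F))*p(4) = (1*(-7 - 10))*(3*4) = (1*(-17))*12 = -17*12 = -204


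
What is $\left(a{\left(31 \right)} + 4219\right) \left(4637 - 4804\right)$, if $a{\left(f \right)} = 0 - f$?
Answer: $-699396$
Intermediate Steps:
$a{\left(f \right)} = - f$
$\left(a{\left(31 \right)} + 4219\right) \left(4637 - 4804\right) = \left(\left(-1\right) 31 + 4219\right) \left(4637 - 4804\right) = \left(-31 + 4219\right) \left(-167\right) = 4188 \left(-167\right) = -699396$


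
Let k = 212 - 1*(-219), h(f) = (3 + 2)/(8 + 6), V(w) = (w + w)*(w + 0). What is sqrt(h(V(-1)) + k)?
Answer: 3*sqrt(9394)/14 ≈ 20.769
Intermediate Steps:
V(w) = 2*w**2 (V(w) = (2*w)*w = 2*w**2)
h(f) = 5/14
k = 431 (k = 212 + 219 = 431)
sqrt(h(V(-1)) + k) = sqrt(5/14 + 431) = sqrt(6039/14) = 3*sqrt(9394)/14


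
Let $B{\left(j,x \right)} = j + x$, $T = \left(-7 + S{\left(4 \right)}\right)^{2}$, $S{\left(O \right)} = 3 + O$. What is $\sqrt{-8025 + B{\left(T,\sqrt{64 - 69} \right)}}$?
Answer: $\sqrt{-8025 + i \sqrt{5}} \approx 0.012 + 89.582 i$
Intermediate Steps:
$T = 0$ ($T = \left(-7 + \left(3 + 4\right)\right)^{2} = \left(-7 + 7\right)^{2} = 0^{2} = 0$)
$\sqrt{-8025 + B{\left(T,\sqrt{64 - 69} \right)}} = \sqrt{-8025 + \left(0 + \sqrt{64 - 69}\right)} = \sqrt{-8025 + \left(0 + \sqrt{-5}\right)} = \sqrt{-8025 + \left(0 + i \sqrt{5}\right)} = \sqrt{-8025 + i \sqrt{5}}$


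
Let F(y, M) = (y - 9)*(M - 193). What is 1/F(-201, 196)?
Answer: -1/630 ≈ -0.0015873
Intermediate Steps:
F(y, M) = (-193 + M)*(-9 + y) (F(y, M) = (-9 + y)*(-193 + M) = (-193 + M)*(-9 + y))
1/F(-201, 196) = 1/(1737 - 193*(-201) - 9*196 + 196*(-201)) = 1/(1737 + 38793 - 1764 - 39396) = 1/(-630) = -1/630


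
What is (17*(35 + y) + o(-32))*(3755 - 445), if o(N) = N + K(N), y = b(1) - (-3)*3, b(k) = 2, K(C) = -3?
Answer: 2472570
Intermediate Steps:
y = 11 (y = 2 - (-3)*3 = 2 - 3*(-3) = 2 + 9 = 11)
o(N) = -3 + N (o(N) = N - 3 = -3 + N)
(17*(35 + y) + o(-32))*(3755 - 445) = (17*(35 + 11) + (-3 - 32))*(3755 - 445) = (17*46 - 35)*3310 = (782 - 35)*3310 = 747*3310 = 2472570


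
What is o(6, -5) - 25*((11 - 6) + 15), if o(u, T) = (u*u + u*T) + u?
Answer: -488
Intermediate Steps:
o(u, T) = u + u**2 + T*u (o(u, T) = (u**2 + T*u) + u = u + u**2 + T*u)
o(6, -5) - 25*((11 - 6) + 15) = 6*(1 - 5 + 6) - 25*((11 - 6) + 15) = 6*2 - 25*(5 + 15) = 12 - 25*20 = 12 - 500 = -488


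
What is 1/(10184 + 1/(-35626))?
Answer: 35626/362815183 ≈ 9.8193e-5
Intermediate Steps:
1/(10184 + 1/(-35626)) = 1/(10184 - 1/35626) = 1/(362815183/35626) = 35626/362815183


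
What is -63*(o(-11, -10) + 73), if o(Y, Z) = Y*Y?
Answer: -12222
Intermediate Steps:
o(Y, Z) = Y²
-63*(o(-11, -10) + 73) = -63*((-11)² + 73) = -63*(121 + 73) = -63*194 = -12222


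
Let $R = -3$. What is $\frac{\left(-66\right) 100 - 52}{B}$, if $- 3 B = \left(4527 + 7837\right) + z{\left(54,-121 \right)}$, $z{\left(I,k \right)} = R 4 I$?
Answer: $\frac{4989}{2929} \approx 1.7033$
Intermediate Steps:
$z{\left(I,k \right)} = - 12 I$ ($z{\left(I,k \right)} = \left(-3\right) 4 I = - 12 I$)
$B = - \frac{11716}{3}$ ($B = - \frac{\left(4527 + 7837\right) - 648}{3} = - \frac{12364 - 648}{3} = \left(- \frac{1}{3}\right) 11716 = - \frac{11716}{3} \approx -3905.3$)
$\frac{\left(-66\right) 100 - 52}{B} = \frac{\left(-66\right) 100 - 52}{- \frac{11716}{3}} = \left(-6600 - 52\right) \left(- \frac{3}{11716}\right) = \left(-6652\right) \left(- \frac{3}{11716}\right) = \frac{4989}{2929}$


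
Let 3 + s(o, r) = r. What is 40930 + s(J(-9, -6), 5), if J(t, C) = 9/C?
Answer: 40932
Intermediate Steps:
s(o, r) = -3 + r
40930 + s(J(-9, -6), 5) = 40930 + (-3 + 5) = 40930 + 2 = 40932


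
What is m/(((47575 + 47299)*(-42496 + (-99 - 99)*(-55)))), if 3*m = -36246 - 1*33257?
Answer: 69503/8995762932 ≈ 7.7262e-6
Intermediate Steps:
m = -69503/3 (m = (-36246 - 1*33257)/3 = (-36246 - 33257)/3 = (⅓)*(-69503) = -69503/3 ≈ -23168.)
m/(((47575 + 47299)*(-42496 + (-99 - 99)*(-55)))) = -69503*1/((-42496 + (-99 - 99)*(-55))*(47575 + 47299))/3 = -69503*1/(94874*(-42496 - 198*(-55)))/3 = -69503*1/(94874*(-42496 + 10890))/3 = -69503/(3*(94874*(-31606))) = -69503/3/(-2998587644) = -69503/3*(-1/2998587644) = 69503/8995762932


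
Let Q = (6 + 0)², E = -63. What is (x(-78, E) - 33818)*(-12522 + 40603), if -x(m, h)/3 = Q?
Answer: -952676006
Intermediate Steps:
Q = 36 (Q = 6² = 36)
x(m, h) = -108 (x(m, h) = -3*36 = -108)
(x(-78, E) - 33818)*(-12522 + 40603) = (-108 - 33818)*(-12522 + 40603) = -33926*28081 = -952676006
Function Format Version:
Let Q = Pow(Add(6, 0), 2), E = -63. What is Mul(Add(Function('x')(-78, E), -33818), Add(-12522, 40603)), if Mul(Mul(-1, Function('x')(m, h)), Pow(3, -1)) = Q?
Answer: -952676006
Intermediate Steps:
Q = 36 (Q = Pow(6, 2) = 36)
Function('x')(m, h) = -108 (Function('x')(m, h) = Mul(-3, 36) = -108)
Mul(Add(Function('x')(-78, E), -33818), Add(-12522, 40603)) = Mul(Add(-108, -33818), Add(-12522, 40603)) = Mul(-33926, 28081) = -952676006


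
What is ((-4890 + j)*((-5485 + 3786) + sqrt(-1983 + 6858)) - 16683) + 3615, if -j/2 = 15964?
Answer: 62540714 - 184090*sqrt(195) ≈ 5.9970e+7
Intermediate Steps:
j = -31928 (j = -2*15964 = -31928)
((-4890 + j)*((-5485 + 3786) + sqrt(-1983 + 6858)) - 16683) + 3615 = ((-4890 - 31928)*((-5485 + 3786) + sqrt(-1983 + 6858)) - 16683) + 3615 = (-36818*(-1699 + sqrt(4875)) - 16683) + 3615 = (-36818*(-1699 + 5*sqrt(195)) - 16683) + 3615 = ((62553782 - 184090*sqrt(195)) - 16683) + 3615 = (62537099 - 184090*sqrt(195)) + 3615 = 62540714 - 184090*sqrt(195)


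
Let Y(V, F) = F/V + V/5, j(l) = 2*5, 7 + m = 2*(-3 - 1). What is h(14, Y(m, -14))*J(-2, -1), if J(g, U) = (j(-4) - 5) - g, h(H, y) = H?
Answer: 98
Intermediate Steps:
m = -15 (m = -7 + 2*(-3 - 1) = -7 + 2*(-4) = -7 - 8 = -15)
j(l) = 10
Y(V, F) = V/5 + F/V (Y(V, F) = F/V + V*(⅕) = F/V + V/5 = V/5 + F/V)
J(g, U) = 5 - g (J(g, U) = (10 - 5) - g = 5 - g)
h(14, Y(m, -14))*J(-2, -1) = 14*(5 - 1*(-2)) = 14*(5 + 2) = 14*7 = 98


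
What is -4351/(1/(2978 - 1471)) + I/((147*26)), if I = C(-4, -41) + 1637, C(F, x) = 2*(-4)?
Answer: -8353562675/1274 ≈ -6.5570e+6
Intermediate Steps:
C(F, x) = -8
I = 1629 (I = -8 + 1637 = 1629)
-4351/(1/(2978 - 1471)) + I/((147*26)) = -4351/(1/(2978 - 1471)) + 1629/((147*26)) = -4351/(1/1507) + 1629/3822 = -4351/1/1507 + 1629*(1/3822) = -4351*1507 + 543/1274 = -6556957 + 543/1274 = -8353562675/1274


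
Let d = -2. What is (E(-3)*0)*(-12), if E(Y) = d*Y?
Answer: 0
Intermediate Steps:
E(Y) = -2*Y
(E(-3)*0)*(-12) = (-2*(-3)*0)*(-12) = (6*0)*(-12) = 0*(-12) = 0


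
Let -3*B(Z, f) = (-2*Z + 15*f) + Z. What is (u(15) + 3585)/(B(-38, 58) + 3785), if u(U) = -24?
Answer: 10683/10447 ≈ 1.0226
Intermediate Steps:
B(Z, f) = -5*f + Z/3 (B(Z, f) = -((-2*Z + 15*f) + Z)/3 = -(-Z + 15*f)/3 = -5*f + Z/3)
(u(15) + 3585)/(B(-38, 58) + 3785) = (-24 + 3585)/((-5*58 + (1/3)*(-38)) + 3785) = 3561/((-290 - 38/3) + 3785) = 3561/(-908/3 + 3785) = 3561/(10447/3) = 3561*(3/10447) = 10683/10447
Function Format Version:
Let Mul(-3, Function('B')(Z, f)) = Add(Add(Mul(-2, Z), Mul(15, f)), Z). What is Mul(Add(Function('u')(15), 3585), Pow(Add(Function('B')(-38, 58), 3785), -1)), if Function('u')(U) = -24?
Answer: Rational(10683, 10447) ≈ 1.0226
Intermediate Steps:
Function('B')(Z, f) = Add(Mul(-5, f), Mul(Rational(1, 3), Z)) (Function('B')(Z, f) = Mul(Rational(-1, 3), Add(Add(Mul(-2, Z), Mul(15, f)), Z)) = Mul(Rational(-1, 3), Add(Mul(-1, Z), Mul(15, f))) = Add(Mul(-5, f), Mul(Rational(1, 3), Z)))
Mul(Add(Function('u')(15), 3585), Pow(Add(Function('B')(-38, 58), 3785), -1)) = Mul(Add(-24, 3585), Pow(Add(Add(Mul(-5, 58), Mul(Rational(1, 3), -38)), 3785), -1)) = Mul(3561, Pow(Add(Add(-290, Rational(-38, 3)), 3785), -1)) = Mul(3561, Pow(Add(Rational(-908, 3), 3785), -1)) = Mul(3561, Pow(Rational(10447, 3), -1)) = Mul(3561, Rational(3, 10447)) = Rational(10683, 10447)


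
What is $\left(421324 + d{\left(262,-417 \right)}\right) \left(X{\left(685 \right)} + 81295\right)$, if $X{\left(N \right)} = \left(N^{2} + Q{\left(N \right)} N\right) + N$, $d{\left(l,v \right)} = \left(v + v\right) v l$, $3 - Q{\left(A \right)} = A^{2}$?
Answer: $-29371791754773400$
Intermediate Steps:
$Q{\left(A \right)} = 3 - A^{2}$
$d{\left(l,v \right)} = 2 l v^{2}$ ($d{\left(l,v \right)} = 2 v v l = 2 v^{2} l = 2 l v^{2}$)
$X{\left(N \right)} = N + N^{2} + N \left(3 - N^{2}\right)$ ($X{\left(N \right)} = \left(N^{2} + \left(3 - N^{2}\right) N\right) + N = \left(N^{2} + N \left(3 - N^{2}\right)\right) + N = N + N^{2} + N \left(3 - N^{2}\right)$)
$\left(421324 + d{\left(262,-417 \right)}\right) \left(X{\left(685 \right)} + 81295\right) = \left(421324 + 2 \cdot 262 \left(-417\right)^{2}\right) \left(685 \left(4 + 685 - 685^{2}\right) + 81295\right) = \left(421324 + 2 \cdot 262 \cdot 173889\right) \left(685 \left(4 + 685 - 469225\right) + 81295\right) = \left(421324 + 91117836\right) \left(685 \left(4 + 685 - 469225\right) + 81295\right) = 91539160 \left(685 \left(-468536\right) + 81295\right) = 91539160 \left(-320947160 + 81295\right) = 91539160 \left(-320865865\right) = -29371791754773400$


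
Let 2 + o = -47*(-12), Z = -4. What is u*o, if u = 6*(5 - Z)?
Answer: 30348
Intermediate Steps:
o = 562 (o = -2 - 47*(-12) = -2 + 564 = 562)
u = 54 (u = 6*(5 - 1*(-4)) = 6*(5 + 4) = 6*9 = 54)
u*o = 54*562 = 30348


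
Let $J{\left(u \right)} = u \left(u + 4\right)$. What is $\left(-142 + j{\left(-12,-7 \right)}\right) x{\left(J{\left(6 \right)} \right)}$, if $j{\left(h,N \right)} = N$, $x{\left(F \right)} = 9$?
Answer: $-1341$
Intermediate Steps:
$J{\left(u \right)} = u \left(4 + u\right)$
$\left(-142 + j{\left(-12,-7 \right)}\right) x{\left(J{\left(6 \right)} \right)} = \left(-142 - 7\right) 9 = \left(-149\right) 9 = -1341$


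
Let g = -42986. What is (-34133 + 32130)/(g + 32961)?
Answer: 2003/10025 ≈ 0.19980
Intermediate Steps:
(-34133 + 32130)/(g + 32961) = (-34133 + 32130)/(-42986 + 32961) = -2003/(-10025) = -2003*(-1/10025) = 2003/10025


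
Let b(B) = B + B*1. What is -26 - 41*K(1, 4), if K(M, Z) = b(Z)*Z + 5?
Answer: -1543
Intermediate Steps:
b(B) = 2*B (b(B) = B + B = 2*B)
K(M, Z) = 5 + 2*Z**2 (K(M, Z) = (2*Z)*Z + 5 = 2*Z**2 + 5 = 5 + 2*Z**2)
-26 - 41*K(1, 4) = -26 - 41*(5 + 2*4**2) = -26 - 41*(5 + 2*16) = -26 - 41*(5 + 32) = -26 - 41*37 = -26 - 1517 = -1543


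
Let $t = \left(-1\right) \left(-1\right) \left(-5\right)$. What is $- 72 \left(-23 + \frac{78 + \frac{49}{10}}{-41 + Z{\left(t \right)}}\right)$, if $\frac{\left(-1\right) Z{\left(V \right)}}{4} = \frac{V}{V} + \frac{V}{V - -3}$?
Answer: $\frac{485244}{275} \approx 1764.5$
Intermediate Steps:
$t = -5$ ($t = 1 \left(-5\right) = -5$)
$Z{\left(V \right)} = -4 - \frac{4 V}{3 + V}$ ($Z{\left(V \right)} = - 4 \left(\frac{V}{V} + \frac{V}{V - -3}\right) = - 4 \left(1 + \frac{V}{V + 3}\right) = - 4 \left(1 + \frac{V}{3 + V}\right) = -4 - \frac{4 V}{3 + V}$)
$- 72 \left(-23 + \frac{78 + \frac{49}{10}}{-41 + Z{\left(t \right)}}\right) = - 72 \left(-23 + \frac{78 + \frac{49}{10}}{-41 + \frac{4 \left(-3 - -10\right)}{3 - 5}}\right) = - 72 \left(-23 + \frac{78 + 49 \cdot \frac{1}{10}}{-41 + \frac{4 \left(-3 + 10\right)}{-2}}\right) = - 72 \left(-23 + \frac{78 + \frac{49}{10}}{-41 + 4 \left(- \frac{1}{2}\right) 7}\right) = - 72 \left(-23 + \frac{829}{10 \left(-41 - 14\right)}\right) = - 72 \left(-23 + \frac{829}{10 \left(-55\right)}\right) = - 72 \left(-23 + \frac{829}{10} \left(- \frac{1}{55}\right)\right) = - 72 \left(-23 - \frac{829}{550}\right) = \left(-72\right) \left(- \frac{13479}{550}\right) = \frac{485244}{275}$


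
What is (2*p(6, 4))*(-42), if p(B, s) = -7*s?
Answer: 2352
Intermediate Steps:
(2*p(6, 4))*(-42) = (2*(-7*4))*(-42) = (2*(-28))*(-42) = -56*(-42) = 2352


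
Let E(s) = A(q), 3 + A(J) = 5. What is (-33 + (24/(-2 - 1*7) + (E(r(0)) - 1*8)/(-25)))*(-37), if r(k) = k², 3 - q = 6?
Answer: 98309/75 ≈ 1310.8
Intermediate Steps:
q = -3 (q = 3 - 1*6 = 3 - 6 = -3)
A(J) = 2 (A(J) = -3 + 5 = 2)
E(s) = 2
(-33 + (24/(-2 - 1*7) + (E(r(0)) - 1*8)/(-25)))*(-37) = (-33 + (24/(-2 - 1*7) + (2 - 1*8)/(-25)))*(-37) = (-33 + (24/(-2 - 7) + (2 - 8)*(-1/25)))*(-37) = (-33 + (24/(-9) - 6*(-1/25)))*(-37) = (-33 + (24*(-⅑) + 6/25))*(-37) = (-33 + (-8/3 + 6/25))*(-37) = (-33 - 182/75)*(-37) = -2657/75*(-37) = 98309/75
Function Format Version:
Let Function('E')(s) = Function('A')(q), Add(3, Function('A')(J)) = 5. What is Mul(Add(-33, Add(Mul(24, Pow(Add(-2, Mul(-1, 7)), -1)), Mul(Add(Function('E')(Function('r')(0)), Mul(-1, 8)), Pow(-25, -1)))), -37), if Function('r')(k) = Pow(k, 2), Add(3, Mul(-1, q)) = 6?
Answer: Rational(98309, 75) ≈ 1310.8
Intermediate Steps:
q = -3 (q = Add(3, Mul(-1, 6)) = Add(3, -6) = -3)
Function('A')(J) = 2 (Function('A')(J) = Add(-3, 5) = 2)
Function('E')(s) = 2
Mul(Add(-33, Add(Mul(24, Pow(Add(-2, Mul(-1, 7)), -1)), Mul(Add(Function('E')(Function('r')(0)), Mul(-1, 8)), Pow(-25, -1)))), -37) = Mul(Add(-33, Add(Mul(24, Pow(Add(-2, Mul(-1, 7)), -1)), Mul(Add(2, Mul(-1, 8)), Pow(-25, -1)))), -37) = Mul(Add(-33, Add(Mul(24, Pow(Add(-2, -7), -1)), Mul(Add(2, -8), Rational(-1, 25)))), -37) = Mul(Add(-33, Add(Mul(24, Pow(-9, -1)), Mul(-6, Rational(-1, 25)))), -37) = Mul(Add(-33, Add(Mul(24, Rational(-1, 9)), Rational(6, 25))), -37) = Mul(Add(-33, Add(Rational(-8, 3), Rational(6, 25))), -37) = Mul(Add(-33, Rational(-182, 75)), -37) = Mul(Rational(-2657, 75), -37) = Rational(98309, 75)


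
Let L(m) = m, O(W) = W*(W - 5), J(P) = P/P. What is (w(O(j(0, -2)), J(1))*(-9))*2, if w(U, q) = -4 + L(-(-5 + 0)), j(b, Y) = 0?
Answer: -18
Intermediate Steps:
J(P) = 1
O(W) = W*(-5 + W)
w(U, q) = 1 (w(U, q) = -4 - (-5 + 0) = -4 - 1*(-5) = -4 + 5 = 1)
(w(O(j(0, -2)), J(1))*(-9))*2 = (1*(-9))*2 = -9*2 = -18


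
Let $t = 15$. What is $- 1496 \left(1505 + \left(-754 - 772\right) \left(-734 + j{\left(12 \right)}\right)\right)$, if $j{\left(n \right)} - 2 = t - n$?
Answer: $-1666482664$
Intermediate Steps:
$j{\left(n \right)} = 17 - n$ ($j{\left(n \right)} = 2 - \left(-15 + n\right) = 17 - n$)
$- 1496 \left(1505 + \left(-754 - 772\right) \left(-734 + j{\left(12 \right)}\right)\right) = - 1496 \left(1505 + \left(-754 - 772\right) \left(-734 + \left(17 - 12\right)\right)\right) = - 1496 \left(1505 - 1526 \left(-734 + \left(17 - 12\right)\right)\right) = - 1496 \left(1505 - 1526 \left(-734 + 5\right)\right) = - 1496 \left(1505 - -1112454\right) = - 1496 \left(1505 + 1112454\right) = \left(-1496\right) 1113959 = -1666482664$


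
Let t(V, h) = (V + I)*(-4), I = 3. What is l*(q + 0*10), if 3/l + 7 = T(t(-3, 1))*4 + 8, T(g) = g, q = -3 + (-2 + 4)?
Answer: -3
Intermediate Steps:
t(V, h) = -12 - 4*V (t(V, h) = (V + 3)*(-4) = (3 + V)*(-4) = -12 - 4*V)
q = -1 (q = -3 + 2 = -1)
l = 3 (l = 3/(-7 + ((-12 - 4*(-3))*4 + 8)) = 3/(-7 + ((-12 + 12)*4 + 8)) = 3/(-7 + (0*4 + 8)) = 3/(-7 + (0 + 8)) = 3/(-7 + 8) = 3/1 = 3*1 = 3)
l*(q + 0*10) = 3*(-1 + 0*10) = 3*(-1 + 0) = 3*(-1) = -3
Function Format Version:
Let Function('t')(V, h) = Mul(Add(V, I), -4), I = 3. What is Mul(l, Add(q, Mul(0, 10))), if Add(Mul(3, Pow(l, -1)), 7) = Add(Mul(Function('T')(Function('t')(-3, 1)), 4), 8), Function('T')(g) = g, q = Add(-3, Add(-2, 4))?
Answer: -3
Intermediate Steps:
Function('t')(V, h) = Add(-12, Mul(-4, V)) (Function('t')(V, h) = Mul(Add(V, 3), -4) = Mul(Add(3, V), -4) = Add(-12, Mul(-4, V)))
q = -1 (q = Add(-3, 2) = -1)
l = 3 (l = Mul(3, Pow(Add(-7, Add(Mul(Add(-12, Mul(-4, -3)), 4), 8)), -1)) = Mul(3, Pow(Add(-7, Add(Mul(Add(-12, 12), 4), 8)), -1)) = Mul(3, Pow(Add(-7, Add(Mul(0, 4), 8)), -1)) = Mul(3, Pow(Add(-7, Add(0, 8)), -1)) = Mul(3, Pow(Add(-7, 8), -1)) = Mul(3, Pow(1, -1)) = Mul(3, 1) = 3)
Mul(l, Add(q, Mul(0, 10))) = Mul(3, Add(-1, Mul(0, 10))) = Mul(3, Add(-1, 0)) = Mul(3, -1) = -3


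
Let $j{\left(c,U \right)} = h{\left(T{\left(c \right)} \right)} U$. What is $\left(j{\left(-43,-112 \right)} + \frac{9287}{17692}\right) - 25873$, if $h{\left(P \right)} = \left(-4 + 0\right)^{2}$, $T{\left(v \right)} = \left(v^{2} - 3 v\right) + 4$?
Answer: $- \frac{489439893}{17692} \approx -27664.0$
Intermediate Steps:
$T{\left(v \right)} = 4 + v^{2} - 3 v$
$h{\left(P \right)} = 16$ ($h{\left(P \right)} = \left(-4\right)^{2} = 16$)
$j{\left(c,U \right)} = 16 U$
$\left(j{\left(-43,-112 \right)} + \frac{9287}{17692}\right) - 25873 = \left(16 \left(-112\right) + \frac{9287}{17692}\right) - 25873 = \left(-1792 + 9287 \cdot \frac{1}{17692}\right) - 25873 = \left(-1792 + \frac{9287}{17692}\right) - 25873 = - \frac{31694777}{17692} - 25873 = - \frac{489439893}{17692}$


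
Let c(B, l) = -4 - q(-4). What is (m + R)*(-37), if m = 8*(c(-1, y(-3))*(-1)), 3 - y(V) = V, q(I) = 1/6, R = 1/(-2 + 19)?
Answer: -63011/51 ≈ -1235.5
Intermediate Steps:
R = 1/17 ≈ 0.058824
q(I) = ⅙
y(V) = 3 - V
c(B, l) = -25/6 (c(B, l) = -4 - 1*⅙ = -4 - ⅙ = -25/6)
m = 100/3 (m = 8*(-25/6*(-1)) = 8*(25/6) = 100/3 ≈ 33.333)
(m + R)*(-37) = (100/3 + 1/17)*(-37) = (1703/51)*(-37) = -63011/51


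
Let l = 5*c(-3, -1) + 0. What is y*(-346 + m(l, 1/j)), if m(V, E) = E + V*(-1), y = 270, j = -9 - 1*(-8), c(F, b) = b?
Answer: -92340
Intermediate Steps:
j = -1 (j = -9 + 8 = -1)
l = -5 (l = 5*(-1) + 0 = -5 + 0 = -5)
m(V, E) = E - V
y*(-346 + m(l, 1/j)) = 270*(-346 + (1/(-1) - 1*(-5))) = 270*(-346 + (-1 + 5)) = 270*(-346 + 4) = 270*(-342) = -92340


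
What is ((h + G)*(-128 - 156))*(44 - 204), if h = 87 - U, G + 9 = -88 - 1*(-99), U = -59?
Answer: 6725120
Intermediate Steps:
G = 2 (G = -9 + (-88 - 1*(-99)) = -9 + (-88 + 99) = -9 + 11 = 2)
h = 146 (h = 87 - 1*(-59) = 87 + 59 = 146)
((h + G)*(-128 - 156))*(44 - 204) = ((146 + 2)*(-128 - 156))*(44 - 204) = (148*(-284))*(-160) = -42032*(-160) = 6725120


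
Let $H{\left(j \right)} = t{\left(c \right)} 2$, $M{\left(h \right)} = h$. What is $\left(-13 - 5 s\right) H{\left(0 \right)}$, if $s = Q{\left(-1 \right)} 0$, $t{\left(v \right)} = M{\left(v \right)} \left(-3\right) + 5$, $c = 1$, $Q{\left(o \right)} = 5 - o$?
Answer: $-52$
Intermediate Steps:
$t{\left(v \right)} = 5 - 3 v$ ($t{\left(v \right)} = v \left(-3\right) + 5 = - 3 v + 5 = 5 - 3 v$)
$s = 0$ ($s = \left(5 - -1\right) 0 = \left(5 + 1\right) 0 = 6 \cdot 0 = 0$)
$H{\left(j \right)} = 4$ ($H{\left(j \right)} = \left(5 - 3\right) 2 = 2 \cdot 2 = 4$)
$\left(-13 - 5 s\right) H{\left(0 \right)} = \left(-13 - 0\right) 4 = \left(-13 + 0\right) 4 = \left(-13\right) 4 = -52$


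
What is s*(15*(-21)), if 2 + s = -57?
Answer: 18585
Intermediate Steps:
s = -59 (s = -2 - 57 = -59)
s*(15*(-21)) = -885*(-21) = -59*(-315) = 18585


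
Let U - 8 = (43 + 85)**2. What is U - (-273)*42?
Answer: 27858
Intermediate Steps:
U = 16392 (U = 8 + (43 + 85)**2 = 8 + 128**2 = 8 + 16384 = 16392)
U - (-273)*42 = 16392 - (-273)*42 = 16392 - 1*(-11466) = 16392 + 11466 = 27858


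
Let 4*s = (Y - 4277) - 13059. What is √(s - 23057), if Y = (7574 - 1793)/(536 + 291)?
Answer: I*√74929216069/1654 ≈ 165.5*I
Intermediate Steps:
Y = 5781/827 ≈ 6.9903
s = -14331091/3308 (s = ((5781/827 - 4277) - 13059)/4 = (-3531298/827 - 13059)/4 = (¼)*(-14331091/827) = -14331091/3308 ≈ -4332.3)
√(s - 23057) = √(-14331091/3308 - 23057) = √(-90603647/3308) = I*√74929216069/1654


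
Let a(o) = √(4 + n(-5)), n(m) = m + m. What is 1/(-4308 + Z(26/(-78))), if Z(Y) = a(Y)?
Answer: -718/3093145 - I*√6/18558870 ≈ -0.00023213 - 1.3198e-7*I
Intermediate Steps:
n(m) = 2*m
a(o) = I*√6 (a(o) = √(4 + 2*(-5)) = √(4 - 10) = √(-6) = I*√6)
Z(Y) = I*√6
1/(-4308 + Z(26/(-78))) = 1/(-4308 + I*√6)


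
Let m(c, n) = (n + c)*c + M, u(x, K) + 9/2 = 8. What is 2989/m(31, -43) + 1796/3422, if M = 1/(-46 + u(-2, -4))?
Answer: -406308659/54105242 ≈ -7.5096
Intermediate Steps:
u(x, K) = 7/2 (u(x, K) = -9/2 + 8 = 7/2)
M = -2/85 (M = 1/(-46 + 7/2) = 1/(-85/2) = -2/85 ≈ -0.023529)
m(c, n) = -2/85 + c*(c + n) (m(c, n) = (n + c)*c - 2/85 = (c + n)*c - 2/85 = c*(c + n) - 2/85 = -2/85 + c*(c + n))
2989/m(31, -43) + 1796/3422 = 2989/(-2/85 + 31² + 31*(-43)) + 1796/3422 = 2989/(-2/85 + 961 - 1333) + 1796*(1/3422) = 2989/(-31622/85) + 898/1711 = 2989*(-85/31622) + 898/1711 = -254065/31622 + 898/1711 = -406308659/54105242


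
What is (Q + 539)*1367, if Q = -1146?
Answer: -829769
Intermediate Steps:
(Q + 539)*1367 = (-1146 + 539)*1367 = -607*1367 = -829769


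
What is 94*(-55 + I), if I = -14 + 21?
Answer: -4512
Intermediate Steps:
I = 7
94*(-55 + I) = 94*(-55 + 7) = 94*(-48) = -4512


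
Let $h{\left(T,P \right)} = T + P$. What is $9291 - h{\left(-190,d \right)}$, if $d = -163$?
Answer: $9644$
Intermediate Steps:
$h{\left(T,P \right)} = P + T$
$9291 - h{\left(-190,d \right)} = 9291 - \left(-163 - 190\right) = 9291 - -353 = 9291 + 353 = 9644$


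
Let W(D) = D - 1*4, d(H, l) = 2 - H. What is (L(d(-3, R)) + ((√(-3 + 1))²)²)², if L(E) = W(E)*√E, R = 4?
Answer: (4 + √5)² ≈ 38.889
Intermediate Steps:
W(D) = -4 + D (W(D) = D - 4 = -4 + D)
L(E) = √E*(-4 + E) (L(E) = (-4 + E)*√E = √E*(-4 + E))
(L(d(-3, R)) + ((√(-3 + 1))²)²)² = (√(2 - 1*(-3))*(-4 + (2 - 1*(-3))) + ((√(-3 + 1))²)²)² = (√(2 + 3)*(-4 + (2 + 3)) + ((√(-2))²)²)² = (√5*(-4 + 5) + ((I*√2)²)²)² = (√5*1 + (-2)²)² = (√5 + 4)² = (4 + √5)²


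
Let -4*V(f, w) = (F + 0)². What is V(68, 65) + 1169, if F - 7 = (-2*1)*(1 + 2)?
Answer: 4675/4 ≈ 1168.8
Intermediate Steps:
F = 1 (F = 7 + (-2*1)*(1 + 2) = 7 - 2*3 = 7 - 6 = 1)
V(f, w) = -¼ (V(f, w) = -(1 + 0)²/4 = -¼*1² = -¼*1 = -¼)
V(68, 65) + 1169 = -¼ + 1169 = 4675/4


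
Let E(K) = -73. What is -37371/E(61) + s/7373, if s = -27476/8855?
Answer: 33422913229/65287915 ≈ 511.93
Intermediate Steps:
s = -27476/8855 (s = -27476*1/8855 = -27476/8855 ≈ -3.1029)
-37371/E(61) + s/7373 = -37371/(-73) - 27476/8855/7373 = -37371*(-1/73) - 27476/8855*1/7373 = 37371/73 - 27476/65287915 = 33422913229/65287915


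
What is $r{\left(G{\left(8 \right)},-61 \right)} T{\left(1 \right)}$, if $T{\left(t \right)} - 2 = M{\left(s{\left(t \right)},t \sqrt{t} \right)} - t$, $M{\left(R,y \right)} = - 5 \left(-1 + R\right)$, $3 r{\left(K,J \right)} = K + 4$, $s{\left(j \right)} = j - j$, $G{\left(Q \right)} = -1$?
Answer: $6$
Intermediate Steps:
$s{\left(j \right)} = 0$
$r{\left(K,J \right)} = \frac{4}{3} + \frac{K}{3}$ ($r{\left(K,J \right)} = \frac{K + 4}{3} = \frac{4 + K}{3} = \frac{4}{3} + \frac{K}{3}$)
$M{\left(R,y \right)} = 5 - 5 R$
$T{\left(t \right)} = 7 - t$ ($T{\left(t \right)} = 2 - \left(-5 + t\right) = 7 - t$)
$r{\left(G{\left(8 \right)},-61 \right)} T{\left(1 \right)} = \left(\frac{4}{3} + \frac{1}{3} \left(-1\right)\right) \left(7 - 1\right) = \left(\frac{4}{3} - \frac{1}{3}\right) \left(7 - 1\right) = 1 \cdot 6 = 6$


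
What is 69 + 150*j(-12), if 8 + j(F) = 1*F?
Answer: -2931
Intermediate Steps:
j(F) = -8 + F (j(F) = -8 + 1*F = -8 + F)
69 + 150*j(-12) = 69 + 150*(-8 - 12) = 69 + 150*(-20) = 69 - 3000 = -2931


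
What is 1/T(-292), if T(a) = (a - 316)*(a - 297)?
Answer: 1/358112 ≈ 2.7924e-6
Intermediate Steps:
T(a) = (-316 + a)*(-297 + a)
1/T(-292) = 1/(93852 + (-292)² - 613*(-292)) = 1/(93852 + 85264 + 178996) = 1/358112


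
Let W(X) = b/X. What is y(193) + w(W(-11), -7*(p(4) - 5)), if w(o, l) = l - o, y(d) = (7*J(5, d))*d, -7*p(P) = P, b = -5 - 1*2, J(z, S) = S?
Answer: 2868595/11 ≈ 2.6078e+5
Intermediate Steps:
b = -7 (b = -5 - 2 = -7)
p(P) = -P/7
y(d) = 7*d**2 (y(d) = (7*d)*d = 7*d**2)
W(X) = -7/X
y(193) + w(W(-11), -7*(p(4) - 5)) = 7*193**2 + (-7*(-1/7*4 - 5) - (-7)/(-11)) = 7*37249 + (-7*(-4/7 - 5) - (-7)*(-1)/11) = 260743 + (-7*(-39/7) - 1*7/11) = 260743 + (39 - 7/11) = 260743 + 422/11 = 2868595/11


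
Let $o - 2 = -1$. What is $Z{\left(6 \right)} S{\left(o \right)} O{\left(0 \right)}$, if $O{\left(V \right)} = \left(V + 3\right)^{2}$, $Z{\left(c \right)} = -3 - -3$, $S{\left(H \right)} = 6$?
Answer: $0$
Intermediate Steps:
$o = 1$ ($o = 2 - 1 = 1$)
$Z{\left(c \right)} = 0$ ($Z{\left(c \right)} = -3 + 3 = 0$)
$O{\left(V \right)} = \left(3 + V\right)^{2}$
$Z{\left(6 \right)} S{\left(o \right)} O{\left(0 \right)} = 0 \cdot 6 \left(3 + 0\right)^{2} = 0 \cdot 3^{2} = 0 \cdot 9 = 0$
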